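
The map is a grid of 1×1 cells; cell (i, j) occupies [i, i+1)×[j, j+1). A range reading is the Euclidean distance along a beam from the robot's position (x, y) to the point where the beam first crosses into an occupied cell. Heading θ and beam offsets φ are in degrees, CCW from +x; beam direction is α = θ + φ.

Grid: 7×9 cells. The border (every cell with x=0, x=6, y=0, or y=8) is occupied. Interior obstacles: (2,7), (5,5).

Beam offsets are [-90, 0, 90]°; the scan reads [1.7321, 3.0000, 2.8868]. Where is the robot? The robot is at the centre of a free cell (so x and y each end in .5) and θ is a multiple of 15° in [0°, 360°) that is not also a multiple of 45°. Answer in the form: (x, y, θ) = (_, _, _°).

(x, y, θ) = (2.5, 6.5, 240°)

Enumerate (i+0.5, j+0.5, θ) over the 33 free cells and 16 admissible headings. For each, cast all 3 beams and compare to the given ranges.
  (1.5, 5.5, 60°): beam 1 = 5.1962 ≠ 1.7321 ✗
  (1.5, 4.5, 195°): beam 1 = 1.9319 ≠ 1.7321 ✗
  (3.5, 7.5, 120°): beam 1 = 1.0000 ≠ 1.7321 ✗
  (5.5, 2.5, 330°): beam 2 = 0.5774 ≠ 3.0000 ✗
  (5.5, 1.5, 165°): beam 1 = 1.9319 ≠ 1.7321 ✗
  …
  (2.5, 6.5, 240°): r_1=1.7321, r_2=3.0000, r_3=2.8868 — all match ✓
Only this pose fits every beam.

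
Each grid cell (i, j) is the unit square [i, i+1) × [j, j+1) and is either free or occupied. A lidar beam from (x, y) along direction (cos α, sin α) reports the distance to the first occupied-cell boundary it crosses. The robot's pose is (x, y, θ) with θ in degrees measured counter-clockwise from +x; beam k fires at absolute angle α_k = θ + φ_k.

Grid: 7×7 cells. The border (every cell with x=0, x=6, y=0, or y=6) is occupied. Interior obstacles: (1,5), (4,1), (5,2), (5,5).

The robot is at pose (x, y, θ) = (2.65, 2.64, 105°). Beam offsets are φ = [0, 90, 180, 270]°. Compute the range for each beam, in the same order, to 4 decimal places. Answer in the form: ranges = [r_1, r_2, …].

beam 1: φ=0°, α=105°
  d=(-0.2588,0.9659)  start (2,2)  tX=2.5114 tY=0.3727  stride 1/|dx|=3.8637 1/|dy|=1.0353
    cross y-line → (2,3), t=0.3727
    cross y-line → (2,4), t=1.4080
    cross y-line → (2,5), t=2.4433
    cross x-line → (1,5), t=2.5114 (wall)
  → r_1 = 2.5114
beam 2: φ=90°, α=195°
  d=(-0.9659,-0.2588)  start (2,2)  tX=0.6729 tY=2.4728  stride 1/|dx|=1.0353 1/|dy|=3.8637
    cross x-line → (1,2), t=0.6729
    cross x-line → (0,2), t=1.7082 (wall)
  → r_2 = 1.7082
beam 3: φ=180°, α=285°
  d=(0.2588,-0.9659)  start (2,2)  tX=1.3523 tY=0.6626  stride 1/|dx|=3.8637 1/|dy|=1.0353
    cross y-line → (2,1), t=0.6626
    cross x-line → (3,1), t=1.3523
    cross y-line → (3,0), t=1.6979 (wall)
  → r_3 = 1.6979
beam 4: φ=270°, α=15°
  d=(0.9659,0.2588)  start (2,2)  tX=0.3623 tY=1.3909  stride 1/|dx|=1.0353 1/|dy|=3.8637
    cross x-line → (3,2), t=0.3623
    cross y-line → (3,3), t=1.3909
    cross x-line → (4,3), t=1.3976
    cross x-line → (5,3), t=2.4329
    cross x-line → (6,3), t=3.4682 (wall)
  → r_4 = 3.4682

ranges = [2.5114, 1.7082, 1.6979, 3.4682]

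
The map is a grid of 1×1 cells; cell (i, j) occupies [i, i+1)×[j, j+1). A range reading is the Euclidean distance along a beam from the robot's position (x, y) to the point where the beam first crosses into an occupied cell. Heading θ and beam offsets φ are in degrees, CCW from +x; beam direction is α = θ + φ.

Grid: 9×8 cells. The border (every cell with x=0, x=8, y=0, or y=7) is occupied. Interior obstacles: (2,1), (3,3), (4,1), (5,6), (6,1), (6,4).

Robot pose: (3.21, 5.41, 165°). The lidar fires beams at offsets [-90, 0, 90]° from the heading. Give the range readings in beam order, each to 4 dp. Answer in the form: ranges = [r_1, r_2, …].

beam 1: φ=-90°, α=75°
  d=(0.2588,0.9659)  start (3,5)  tX=3.0523 tY=0.6108  stride 1/|dx|=3.8637 1/|dy|=1.0353
    cross y-line → (3,6), t=0.6108
    cross y-line → (3,7), t=1.6461 (wall)
  → r_1 = 1.6461
beam 2: φ=0°, α=165°
  d=(-0.9659,0.2588)  start (3,5)  tX=0.2174 tY=2.2796  stride 1/|dx|=1.0353 1/|dy|=3.8637
    cross x-line → (2,5), t=0.2174
    cross x-line → (1,5), t=1.2527
    cross y-line → (1,6), t=2.2796
    cross x-line → (0,6), t=2.2880 (wall)
  → r_2 = 2.2880
beam 3: φ=90°, α=255°
  d=(-0.2588,-0.9659)  start (3,5)  tX=0.8114 tY=0.4245  stride 1/|dx|=3.8637 1/|dy|=1.0353
    cross y-line → (3,4), t=0.4245
    cross x-line → (2,4), t=0.8114
    cross y-line → (2,3), t=1.4597
    cross y-line → (2,2), t=2.4950
    cross y-line → (2,1), t=3.5303 (wall)
  → r_3 = 3.5303

ranges = [1.6461, 2.2880, 3.5303]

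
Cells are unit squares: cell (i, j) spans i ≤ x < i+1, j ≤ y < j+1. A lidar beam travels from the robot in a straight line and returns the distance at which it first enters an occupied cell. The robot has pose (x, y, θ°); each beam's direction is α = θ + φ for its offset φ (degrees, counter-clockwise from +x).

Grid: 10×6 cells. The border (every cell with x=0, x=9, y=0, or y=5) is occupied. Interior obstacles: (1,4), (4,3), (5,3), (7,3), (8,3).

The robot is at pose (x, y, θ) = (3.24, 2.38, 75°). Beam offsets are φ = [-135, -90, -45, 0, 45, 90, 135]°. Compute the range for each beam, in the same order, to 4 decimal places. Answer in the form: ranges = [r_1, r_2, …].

ranges = [1.5935, 5.3319, 1.2400, 2.7124, 2.4800, 2.3190, 2.5865]

beam 1: φ=-135°, α=300°
  direction (0.5000, -0.8660); cell (3,2); t to first gridline: x 1.5200, y 0.4388 (then +2.0000 / +1.1547)
    (3,1) via y @ 0.4388
    (4,1) via x @ 1.5200
    (4,0) via y @ 1.5935  # hit
  → r_1 = 1.5935
beam 2: φ=-90°, α=345°
  direction (0.9659, -0.2588); cell (3,2); t to first gridline: x 0.7868, y 1.4682 (then +1.0353 / +3.8637)
    (4,2) via x @ 0.7868
    (4,1) via y @ 1.4682
    (5,1) via x @ 1.8221
    (6,1) via x @ 2.8574
    (7,1) via x @ 3.8926
    (8,1) via x @ 4.9279
    (8,0) via y @ 5.3319  # hit
  → r_2 = 5.3319
beam 3: φ=-45°, α=30°
  direction (0.8660, 0.5000); cell (3,2); t to first gridline: x 0.8776, y 1.2400 (then +1.1547 / +2.0000)
    (4,2) via x @ 0.8776
    (4,3) via y @ 1.2400  # hit
  → r_3 = 1.2400
beam 4: φ=0°, α=75°
  direction (0.2588, 0.9659); cell (3,2); t to first gridline: x 2.9364, y 0.6419 (then +3.8637 / +1.0353)
    (3,3) via y @ 0.6419
    (3,4) via y @ 1.6771
    (3,5) via y @ 2.7124  # hit
  → r_4 = 2.7124
beam 5: φ=45°, α=120°
  direction (-0.5000, 0.8660); cell (3,2); t to first gridline: x 0.4800, y 0.7159 (then +2.0000 / +1.1547)
    (2,2) via x @ 0.4800
    (2,3) via y @ 0.7159
    (2,4) via y @ 1.8706
    (1,4) via x @ 2.4800  # hit
  → r_5 = 2.4800
beam 6: φ=90°, α=165°
  direction (-0.9659, 0.2588); cell (3,2); t to first gridline: x 0.2485, y 2.3955 (then +1.0353 / +3.8637)
    (2,2) via x @ 0.2485
    (1,2) via x @ 1.2837
    (0,2) via x @ 2.3190  # hit
  → r_6 = 2.3190
beam 7: φ=135°, α=210°
  direction (-0.8660, -0.5000); cell (3,2); t to first gridline: x 0.2771, y 0.7600 (then +1.1547 / +2.0000)
    (2,2) via x @ 0.2771
    (2,1) via y @ 0.7600
    (1,1) via x @ 1.4318
    (0,1) via x @ 2.5865  # hit
  → r_7 = 2.5865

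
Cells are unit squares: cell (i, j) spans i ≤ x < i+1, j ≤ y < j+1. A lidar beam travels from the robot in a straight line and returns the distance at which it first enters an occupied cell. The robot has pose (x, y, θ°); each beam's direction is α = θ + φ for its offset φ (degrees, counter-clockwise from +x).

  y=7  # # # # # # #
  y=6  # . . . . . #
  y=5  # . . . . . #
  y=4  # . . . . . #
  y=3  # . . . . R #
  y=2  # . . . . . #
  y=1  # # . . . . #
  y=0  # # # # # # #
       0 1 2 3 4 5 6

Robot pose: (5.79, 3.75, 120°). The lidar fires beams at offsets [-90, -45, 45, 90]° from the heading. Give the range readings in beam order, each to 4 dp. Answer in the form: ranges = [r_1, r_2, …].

beam 1: φ=-90°, α=30°
  dir = (cos 30°, sin 30°) = (0.8660, 0.5000); from cell (5,3)
  next x-line at t=0.2425, next y-line at t=0.5000; Δt_x=1.1547, Δt_y=2.0000
    x: enter (6,3) at t=0.2425 ← occupied
  → r_1 = 0.2425
beam 2: φ=-45°, α=75°
  dir = (cos 75°, sin 75°) = (0.2588, 0.9659); from cell (5,3)
  next x-line at t=0.8114, next y-line at t=0.2588; Δt_x=3.8637, Δt_y=1.0353
    y: enter (5,4) at t=0.2588
    x: enter (6,4) at t=0.8114 ← occupied
  → r_2 = 0.8114
beam 3: φ=45°, α=165°
  dir = (cos 165°, sin 165°) = (-0.9659, 0.2588); from cell (5,3)
  next x-line at t=0.8179, next y-line at t=0.9659; Δt_x=1.0353, Δt_y=3.8637
    x: enter (4,3) at t=0.8179
    y: enter (4,4) at t=0.9659
    x: enter (3,4) at t=1.8531
    x: enter (2,4) at t=2.8884
    x: enter (1,4) at t=3.9237
    y: enter (1,5) at t=4.8296
    x: enter (0,5) at t=4.9590 ← occupied
  → r_3 = 4.9590
beam 4: φ=90°, α=210°
  dir = (cos 210°, sin 210°) = (-0.8660, -0.5000); from cell (5,3)
  next x-line at t=0.9122, next y-line at t=1.5000; Δt_x=1.1547, Δt_y=2.0000
    x: enter (4,3) at t=0.9122
    y: enter (4,2) at t=1.5000
    x: enter (3,2) at t=2.0669
    x: enter (2,2) at t=3.2216
    y: enter (2,1) at t=3.5000
    x: enter (1,1) at t=4.3763 ← occupied
  → r_4 = 4.3763

ranges = [0.2425, 0.8114, 4.9590, 4.3763]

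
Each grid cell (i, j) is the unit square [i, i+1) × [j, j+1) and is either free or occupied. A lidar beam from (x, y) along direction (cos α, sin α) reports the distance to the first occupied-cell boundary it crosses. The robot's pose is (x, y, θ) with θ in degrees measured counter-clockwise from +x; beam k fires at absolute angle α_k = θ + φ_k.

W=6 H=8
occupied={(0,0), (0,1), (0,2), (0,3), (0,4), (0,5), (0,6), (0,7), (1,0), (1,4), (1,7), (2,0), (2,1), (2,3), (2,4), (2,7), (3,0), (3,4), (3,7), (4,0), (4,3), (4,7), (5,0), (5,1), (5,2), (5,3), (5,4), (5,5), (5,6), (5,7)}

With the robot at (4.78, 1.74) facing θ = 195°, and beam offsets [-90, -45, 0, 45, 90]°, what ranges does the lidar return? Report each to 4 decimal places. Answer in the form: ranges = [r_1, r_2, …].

beam 1: φ=-90°, α=105°
  direction (-0.2588, 0.9659); cell (4,1); t to first gridline: x 3.0137, y 0.2692 (then +3.8637 / +1.0353)
    (4,2) via y @ 0.2692
    (4,3) via y @ 1.3044  # hit
  → r_1 = 1.3044
beam 2: φ=-45°, α=150°
  direction (-0.8660, 0.5000); cell (4,1); t to first gridline: x 0.9007, y 0.5200 (then +1.1547 / +2.0000)
    (4,2) via y @ 0.5200
    (3,2) via x @ 0.9007
    (2,2) via x @ 2.0554
    (2,3) via y @ 2.5200  # hit
  → r_2 = 2.5200
beam 3: φ=0°, α=195°
  direction (-0.9659, -0.2588); cell (4,1); t to first gridline: x 0.8075, y 2.8591 (then +1.0353 / +3.8637)
    (3,1) via x @ 0.8075
    (2,1) via x @ 1.8428  # hit
  → r_3 = 1.8428
beam 4: φ=45°, α=240°
  direction (-0.5000, -0.8660); cell (4,1); t to first gridline: x 1.5600, y 0.8545 (then +2.0000 / +1.1547)
    (4,0) via y @ 0.8545  # hit
  → r_4 = 0.8545
beam 5: φ=90°, α=285°
  direction (0.2588, -0.9659); cell (4,1); t to first gridline: x 0.8500, y 0.7661 (then +3.8637 / +1.0353)
    (4,0) via y @ 0.7661  # hit
  → r_5 = 0.7661

ranges = [1.3044, 2.5200, 1.8428, 0.8545, 0.7661]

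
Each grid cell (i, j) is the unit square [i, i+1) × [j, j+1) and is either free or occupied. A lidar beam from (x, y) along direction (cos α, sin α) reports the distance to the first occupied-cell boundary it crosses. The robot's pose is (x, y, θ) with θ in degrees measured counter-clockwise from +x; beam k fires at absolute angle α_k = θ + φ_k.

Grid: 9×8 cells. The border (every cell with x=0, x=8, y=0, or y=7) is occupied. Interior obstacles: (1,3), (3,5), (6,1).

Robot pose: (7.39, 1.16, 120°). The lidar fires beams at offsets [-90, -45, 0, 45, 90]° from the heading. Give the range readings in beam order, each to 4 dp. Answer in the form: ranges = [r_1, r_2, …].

beam 1: φ=-90°, α=30°
  dir = (cos 30°, sin 30°) = (0.8660, 0.5000); from cell (7,1)
  next x-line at t=0.7044, next y-line at t=1.6800; Δt_x=1.1547, Δt_y=2.0000
    x: enter (8,1) at t=0.7044 ← occupied
  → r_1 = 0.7044
beam 2: φ=-45°, α=75°
  dir = (cos 75°, sin 75°) = (0.2588, 0.9659); from cell (7,1)
  next x-line at t=2.3569, next y-line at t=0.8696; Δt_x=3.8637, Δt_y=1.0353
    y: enter (7,2) at t=0.8696
    y: enter (7,3) at t=1.9049
    x: enter (8,3) at t=2.3569 ← occupied
  → r_2 = 2.3569
beam 3: φ=0°, α=120°
  dir = (cos 120°, sin 120°) = (-0.5000, 0.8660); from cell (7,1)
  next x-line at t=0.7800, next y-line at t=0.9699; Δt_x=2.0000, Δt_y=1.1547
    x: enter (6,1) at t=0.7800 ← occupied
  → r_3 = 0.7800
beam 4: φ=45°, α=165°
  dir = (cos 165°, sin 165°) = (-0.9659, 0.2588); from cell (7,1)
  next x-line at t=0.4038, next y-line at t=3.2455; Δt_x=1.0353, Δt_y=3.8637
    x: enter (6,1) at t=0.4038 ← occupied
  → r_4 = 0.4038
beam 5: φ=90°, α=210°
  dir = (cos 210°, sin 210°) = (-0.8660, -0.5000); from cell (7,1)
  next x-line at t=0.4503, next y-line at t=0.3200; Δt_x=1.1547, Δt_y=2.0000
    y: enter (7,0) at t=0.3200 ← occupied
  → r_5 = 0.3200

ranges = [0.7044, 2.3569, 0.7800, 0.4038, 0.3200]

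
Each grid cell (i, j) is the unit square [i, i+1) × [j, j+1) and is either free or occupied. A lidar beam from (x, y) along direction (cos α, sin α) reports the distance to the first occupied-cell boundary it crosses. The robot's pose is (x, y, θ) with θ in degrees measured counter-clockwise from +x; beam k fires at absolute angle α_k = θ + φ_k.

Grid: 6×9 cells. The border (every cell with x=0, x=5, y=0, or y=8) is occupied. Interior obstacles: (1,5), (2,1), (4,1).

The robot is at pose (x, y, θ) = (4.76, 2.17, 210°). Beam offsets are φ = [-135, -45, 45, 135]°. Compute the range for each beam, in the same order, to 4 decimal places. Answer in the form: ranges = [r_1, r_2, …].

ranges = [0.9273, 3.8926, 0.1760, 0.2485]

beam 1: φ=-135°, α=75°
  cosα=0.2588 sinα=0.9659 | (4,2) | tMaxX 0.9273 tMaxY 0.8593 | tΔX 3.8637 tΔY 1.0353
    t=0.8593 [y] (4,3)
    t=0.9273 [x] (5,3) — stop
  → r_1 = 0.9273
beam 2: φ=-45°, α=165°
  cosα=-0.9659 sinα=0.2588 | (4,2) | tMaxX 0.7868 tMaxY 3.2069 | tΔX 1.0353 tΔY 3.8637
    t=0.7868 [x] (3,2)
    t=1.8221 [x] (2,2)
    t=2.8574 [x] (1,2)
    t=3.2069 [y] (1,3)
    t=3.8926 [x] (0,3) — stop
  → r_2 = 3.8926
beam 3: φ=45°, α=255°
  cosα=-0.2588 sinα=-0.9659 | (4,2) | tMaxX 2.9364 tMaxY 0.1760 | tΔX 3.8637 tΔY 1.0353
    t=0.1760 [y] (4,1) — stop
  → r_3 = 0.1760
beam 4: φ=135°, α=345°
  cosα=0.9659 sinα=-0.2588 | (4,2) | tMaxX 0.2485 tMaxY 0.6568 | tΔX 1.0353 tΔY 3.8637
    t=0.2485 [x] (5,2) — stop
  → r_4 = 0.2485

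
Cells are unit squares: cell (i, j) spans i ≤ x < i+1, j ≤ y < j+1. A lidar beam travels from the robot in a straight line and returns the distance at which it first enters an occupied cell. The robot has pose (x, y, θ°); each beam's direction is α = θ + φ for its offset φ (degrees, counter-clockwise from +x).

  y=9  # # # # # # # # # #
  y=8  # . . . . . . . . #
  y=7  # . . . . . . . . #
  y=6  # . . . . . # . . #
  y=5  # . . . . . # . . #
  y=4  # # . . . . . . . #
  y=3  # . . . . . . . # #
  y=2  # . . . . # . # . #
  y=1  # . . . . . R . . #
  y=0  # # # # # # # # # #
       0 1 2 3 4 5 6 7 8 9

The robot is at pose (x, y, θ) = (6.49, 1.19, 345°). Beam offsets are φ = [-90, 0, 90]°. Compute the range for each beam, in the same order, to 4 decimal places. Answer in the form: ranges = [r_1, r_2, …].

beam 1: φ=-90°, α=255°
  direction (-0.2588, -0.9659); cell (6,1); t to first gridline: x 1.8932, y 0.1967 (then +3.8637 / +1.0353)
    (6,0) via y @ 0.1967  # hit
  → r_1 = 0.1967
beam 2: φ=0°, α=345°
  direction (0.9659, -0.2588); cell (6,1); t to first gridline: x 0.5280, y 0.7341 (then +1.0353 / +3.8637)
    (7,1) via x @ 0.5280
    (7,0) via y @ 0.7341  # hit
  → r_2 = 0.7341
beam 3: φ=90°, α=75°
  direction (0.2588, 0.9659); cell (6,1); t to first gridline: x 1.9705, y 0.8386 (then +3.8637 / +1.0353)
    (6,2) via y @ 0.8386
    (6,3) via y @ 1.8738
    (7,3) via x @ 1.9705
    (7,4) via y @ 2.9091
    (7,5) via y @ 3.9444
    (7,6) via y @ 4.9797
    (8,6) via x @ 5.8342
    (8,7) via y @ 6.0150
    (8,8) via y @ 7.0502
    (8,9) via y @ 8.0855  # hit
  → r_3 = 8.0855

ranges = [0.1967, 0.7341, 8.0855]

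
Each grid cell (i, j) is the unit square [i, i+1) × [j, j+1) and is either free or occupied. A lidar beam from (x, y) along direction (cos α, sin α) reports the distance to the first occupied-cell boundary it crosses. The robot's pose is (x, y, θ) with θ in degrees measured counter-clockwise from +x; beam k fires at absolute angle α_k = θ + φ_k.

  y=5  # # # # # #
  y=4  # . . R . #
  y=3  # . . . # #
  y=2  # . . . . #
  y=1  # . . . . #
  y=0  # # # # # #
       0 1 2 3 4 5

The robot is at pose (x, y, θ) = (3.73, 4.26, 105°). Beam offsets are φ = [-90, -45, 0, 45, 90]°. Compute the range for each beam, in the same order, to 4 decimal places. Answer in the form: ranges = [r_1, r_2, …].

ranges = [1.3148, 0.8545, 0.7661, 1.4800, 2.8263]

beam 1: φ=-90°, α=15°
  direction (0.9659, 0.2588); cell (3,4); t to first gridline: x 0.2795, y 2.8591 (then +1.0353 / +3.8637)
    (4,4) via x @ 0.2795
    (5,4) via x @ 1.3148  # hit
  → r_1 = 1.3148
beam 2: φ=-45°, α=60°
  direction (0.5000, 0.8660); cell (3,4); t to first gridline: x 0.5400, y 0.8545 (then +2.0000 / +1.1547)
    (4,4) via x @ 0.5400
    (4,5) via y @ 0.8545  # hit
  → r_2 = 0.8545
beam 3: φ=0°, α=105°
  direction (-0.2588, 0.9659); cell (3,4); t to first gridline: x 2.8205, y 0.7661 (then +3.8637 / +1.0353)
    (3,5) via y @ 0.7661  # hit
  → r_3 = 0.7661
beam 4: φ=45°, α=150°
  direction (-0.8660, 0.5000); cell (3,4); t to first gridline: x 0.8429, y 1.4800 (then +1.1547 / +2.0000)
    (2,4) via x @ 0.8429
    (2,5) via y @ 1.4800  # hit
  → r_4 = 1.4800
beam 5: φ=90°, α=195°
  direction (-0.9659, -0.2588); cell (3,4); t to first gridline: x 0.7558, y 1.0046 (then +1.0353 / +3.8637)
    (2,4) via x @ 0.7558
    (2,3) via y @ 1.0046
    (1,3) via x @ 1.7910
    (0,3) via x @ 2.8263  # hit
  → r_5 = 2.8263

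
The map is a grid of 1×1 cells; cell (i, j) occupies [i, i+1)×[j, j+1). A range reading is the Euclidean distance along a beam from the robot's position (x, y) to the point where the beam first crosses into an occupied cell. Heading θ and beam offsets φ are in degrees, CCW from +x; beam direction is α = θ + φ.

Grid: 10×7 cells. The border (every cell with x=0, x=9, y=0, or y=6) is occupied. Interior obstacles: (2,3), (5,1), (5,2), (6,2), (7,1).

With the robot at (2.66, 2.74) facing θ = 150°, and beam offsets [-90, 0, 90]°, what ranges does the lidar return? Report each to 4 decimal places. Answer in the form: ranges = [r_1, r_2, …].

beam 1: φ=-90°, α=60°
  direction (0.5000, 0.8660); cell (2,2); t to first gridline: x 0.6800, y 0.3002 (then +2.0000 / +1.1547)
    (2,3) via y @ 0.3002  # hit
  → r_1 = 0.3002
beam 2: φ=0°, α=150°
  direction (-0.8660, 0.5000); cell (2,2); t to first gridline: x 0.7621, y 0.5200 (then +1.1547 / +2.0000)
    (2,3) via y @ 0.5200  # hit
  → r_2 = 0.5200
beam 3: φ=90°, α=240°
  direction (-0.5000, -0.8660); cell (2,2); t to first gridline: x 1.3200, y 0.8545 (then +2.0000 / +1.1547)
    (2,1) via y @ 0.8545
    (1,1) via x @ 1.3200
    (1,0) via y @ 2.0092  # hit
  → r_3 = 2.0092

ranges = [0.3002, 0.5200, 2.0092]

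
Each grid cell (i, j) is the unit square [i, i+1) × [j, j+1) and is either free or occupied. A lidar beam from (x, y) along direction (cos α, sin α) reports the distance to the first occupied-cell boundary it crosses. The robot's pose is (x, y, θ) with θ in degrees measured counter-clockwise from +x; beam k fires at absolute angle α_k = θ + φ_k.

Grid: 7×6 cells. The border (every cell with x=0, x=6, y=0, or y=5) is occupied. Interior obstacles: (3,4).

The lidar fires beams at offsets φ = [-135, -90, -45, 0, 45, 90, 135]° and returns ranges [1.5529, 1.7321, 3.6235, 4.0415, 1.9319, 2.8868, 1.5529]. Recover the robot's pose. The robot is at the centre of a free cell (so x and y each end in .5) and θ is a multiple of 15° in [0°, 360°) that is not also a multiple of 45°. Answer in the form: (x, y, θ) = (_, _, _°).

Candidates: 19 free-cell centres × 16 headings = 304 poses. Raycast each; keep the one whose scan matches to 4 dp.
  (3.5, 2.5, 105°): beam 1 = 2.8868 ≠ 1.5529 ✗
  (4.5, 3.5, 345°): beam 1 = 4.0415 ≠ 1.5529 ✗
  (5.5, 3.5, 30°): beam 1 = 2.5882 ≠ 1.5529 ✗
  …
  (2.5, 2.5, 30°): r_1=1.5529, r_2=1.7321, r_3=3.6235, r_4=4.0415, r_5=1.9319, r_6=2.8868, r_7=1.5529 — all match ✓
Only this pose fits every beam.

(x, y, θ) = (2.5, 2.5, 30°)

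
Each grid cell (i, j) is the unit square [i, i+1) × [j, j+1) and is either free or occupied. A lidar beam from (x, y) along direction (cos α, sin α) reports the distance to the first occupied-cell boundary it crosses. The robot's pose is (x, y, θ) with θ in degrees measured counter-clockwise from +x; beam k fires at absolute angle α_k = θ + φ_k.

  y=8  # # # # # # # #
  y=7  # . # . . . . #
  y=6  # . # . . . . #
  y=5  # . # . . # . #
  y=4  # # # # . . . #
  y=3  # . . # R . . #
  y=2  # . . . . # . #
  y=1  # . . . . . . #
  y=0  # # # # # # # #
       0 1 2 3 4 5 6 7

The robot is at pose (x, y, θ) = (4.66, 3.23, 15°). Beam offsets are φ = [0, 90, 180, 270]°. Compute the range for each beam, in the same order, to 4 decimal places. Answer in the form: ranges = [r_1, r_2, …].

beam 1: φ=0°, α=15°
  direction (0.9659, 0.2588); cell (4,3); t to first gridline: x 0.3520, y 2.9751 (then +1.0353 / +3.8637)
    (5,3) via x @ 0.3520
    (6,3) via x @ 1.3873
    (7,3) via x @ 2.4225  # hit
  → r_1 = 2.4225
beam 2: φ=90°, α=105°
  direction (-0.2588, 0.9659); cell (4,3); t to first gridline: x 2.5500, y 0.7972 (then +3.8637 / +1.0353)
    (4,4) via y @ 0.7972
    (4,5) via y @ 1.8324
    (3,5) via x @ 2.5500
    (3,6) via y @ 2.8677
    (3,7) via y @ 3.9030
    (3,8) via y @ 4.9383  # hit
  → r_2 = 4.9383
beam 3: φ=180°, α=195°
  direction (-0.9659, -0.2588); cell (4,3); t to first gridline: x 0.6833, y 0.8887 (then +1.0353 / +3.8637)
    (3,3) via x @ 0.6833  # hit
  → r_3 = 0.6833
beam 4: φ=270°, α=285°
  direction (0.2588, -0.9659); cell (4,3); t to first gridline: x 1.3137, y 0.2381 (then +3.8637 / +1.0353)
    (4,2) via y @ 0.2381
    (4,1) via y @ 1.2734
    (5,1) via x @ 1.3137
    (5,0) via y @ 2.3087  # hit
  → r_4 = 2.3087

ranges = [2.4225, 4.9383, 0.6833, 2.3087]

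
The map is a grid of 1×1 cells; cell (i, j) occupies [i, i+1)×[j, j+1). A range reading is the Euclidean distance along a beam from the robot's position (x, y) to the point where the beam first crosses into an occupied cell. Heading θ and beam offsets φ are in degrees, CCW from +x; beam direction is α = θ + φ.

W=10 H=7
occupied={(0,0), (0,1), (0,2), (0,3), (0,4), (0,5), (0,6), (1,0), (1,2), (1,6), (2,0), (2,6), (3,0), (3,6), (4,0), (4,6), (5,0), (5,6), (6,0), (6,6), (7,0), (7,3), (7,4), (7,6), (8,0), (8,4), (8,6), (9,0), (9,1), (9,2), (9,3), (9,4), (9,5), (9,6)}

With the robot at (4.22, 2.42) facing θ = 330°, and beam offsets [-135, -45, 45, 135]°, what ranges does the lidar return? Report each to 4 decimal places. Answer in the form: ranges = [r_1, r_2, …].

ranges = [3.3336, 1.4701, 2.8781, 3.7063]

beam 1: φ=-135°, α=195°
  dir = (cos 195°, sin 195°) = (-0.9659, -0.2588); from cell (4,2)
  next x-line at t=0.2278, next y-line at t=1.6228; Δt_x=1.0353, Δt_y=3.8637
    x: enter (3,2) at t=0.2278
    x: enter (2,2) at t=1.2630
    y: enter (2,1) at t=1.6228
    x: enter (1,1) at t=2.2983
    x: enter (0,1) at t=3.3336 ← occupied
  → r_1 = 3.3336
beam 2: φ=-45°, α=285°
  dir = (cos 285°, sin 285°) = (0.2588, -0.9659); from cell (4,2)
  next x-line at t=3.0137, next y-line at t=0.4348; Δt_x=3.8637, Δt_y=1.0353
    y: enter (4,1) at t=0.4348
    y: enter (4,0) at t=1.4701 ← occupied
  → r_2 = 1.4701
beam 3: φ=45°, α=15°
  dir = (cos 15°, sin 15°) = (0.9659, 0.2588); from cell (4,2)
  next x-line at t=0.8075, next y-line at t=2.2409; Δt_x=1.0353, Δt_y=3.8637
    x: enter (5,2) at t=0.8075
    x: enter (6,2) at t=1.8428
    y: enter (6,3) at t=2.2409
    x: enter (7,3) at t=2.8781 ← occupied
  → r_3 = 2.8781
beam 4: φ=135°, α=105°
  dir = (cos 105°, sin 105°) = (-0.2588, 0.9659); from cell (4,2)
  next x-line at t=0.8500, next y-line at t=0.6005; Δt_x=3.8637, Δt_y=1.0353
    y: enter (4,3) at t=0.6005
    x: enter (3,3) at t=0.8500
    y: enter (3,4) at t=1.6357
    y: enter (3,5) at t=2.6710
    y: enter (3,6) at t=3.7063 ← occupied
  → r_4 = 3.7063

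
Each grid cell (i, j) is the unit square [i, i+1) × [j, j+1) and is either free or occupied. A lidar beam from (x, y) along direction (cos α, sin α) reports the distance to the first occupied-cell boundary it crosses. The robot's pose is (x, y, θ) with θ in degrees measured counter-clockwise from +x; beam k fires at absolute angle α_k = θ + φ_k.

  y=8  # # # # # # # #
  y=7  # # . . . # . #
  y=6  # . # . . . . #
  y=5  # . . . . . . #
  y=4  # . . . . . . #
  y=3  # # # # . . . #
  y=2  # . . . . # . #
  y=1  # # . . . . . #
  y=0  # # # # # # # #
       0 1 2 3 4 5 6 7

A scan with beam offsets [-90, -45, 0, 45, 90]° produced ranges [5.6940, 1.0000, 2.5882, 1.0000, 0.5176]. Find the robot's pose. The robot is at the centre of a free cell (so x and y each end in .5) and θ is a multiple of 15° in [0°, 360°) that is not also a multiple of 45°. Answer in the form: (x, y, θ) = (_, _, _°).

Enumerate (i+0.5, j+0.5, θ) over the 34 free cells and 16 admissible headings. For each, cast all 5 beams and compare to the given ranges.
  (2.5, 5.5, 330°): beam 1 = 1.7321 ≠ 5.6940 ✗
  (1.5, 4.5, 210°): beam 1 = 1.0000 ≠ 5.6940 ✗
  (6.5, 2.5, 240°): beam 1 = 0.5774 ≠ 5.6940 ✗
  (3.5, 4.5, 105°): beam 1 = 3.6235 ≠ 5.6940 ✗
  (2.5, 5.5, 195°): beam 1 = 0.5176 ≠ 5.6940 ✗
  …
  (6.5, 3.5, 255°): r_1=5.6940, r_2=1.0000, r_3=2.5882, r_4=1.0000, r_5=0.5176 — all match ✓
Unique over the lattice → pose = (6.5, 3.5, 255°).

(x, y, θ) = (6.5, 3.5, 255°)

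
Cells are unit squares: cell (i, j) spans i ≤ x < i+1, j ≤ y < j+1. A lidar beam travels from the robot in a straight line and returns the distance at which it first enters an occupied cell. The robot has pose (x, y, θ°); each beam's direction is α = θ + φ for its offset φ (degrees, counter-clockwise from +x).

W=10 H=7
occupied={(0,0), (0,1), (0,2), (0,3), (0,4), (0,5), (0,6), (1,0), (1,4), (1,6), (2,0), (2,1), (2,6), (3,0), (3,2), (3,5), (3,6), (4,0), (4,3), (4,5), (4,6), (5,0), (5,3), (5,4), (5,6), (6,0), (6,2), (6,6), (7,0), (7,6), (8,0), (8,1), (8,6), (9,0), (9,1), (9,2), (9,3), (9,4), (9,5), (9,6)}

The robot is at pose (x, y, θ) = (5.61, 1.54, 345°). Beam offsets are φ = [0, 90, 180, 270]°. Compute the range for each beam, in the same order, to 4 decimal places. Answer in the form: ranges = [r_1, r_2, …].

ranges = [2.0864, 1.5068, 1.7773, 0.5590]

beam 1: φ=0°, α=345°
  direction (0.9659, -0.2588); cell (5,1); t to first gridline: x 0.4038, y 2.0864 (then +1.0353 / +3.8637)
    (6,1) via x @ 0.4038
    (7,1) via x @ 1.4390
    (7,0) via y @ 2.0864  # hit
  → r_1 = 2.0864
beam 2: φ=90°, α=75°
  direction (0.2588, 0.9659); cell (5,1); t to first gridline: x 1.5068, y 0.4762 (then +3.8637 / +1.0353)
    (5,2) via y @ 0.4762
    (6,2) via x @ 1.5068  # hit
  → r_2 = 1.5068
beam 3: φ=180°, α=165°
  direction (-0.9659, 0.2588); cell (5,1); t to first gridline: x 0.6315, y 1.7773 (then +1.0353 / +3.8637)
    (4,1) via x @ 0.6315
    (3,1) via x @ 1.6668
    (3,2) via y @ 1.7773  # hit
  → r_3 = 1.7773
beam 4: φ=270°, α=255°
  direction (-0.2588, -0.9659); cell (5,1); t to first gridline: x 2.3569, y 0.5590 (then +3.8637 / +1.0353)
    (5,0) via y @ 0.5590  # hit
  → r_4 = 0.5590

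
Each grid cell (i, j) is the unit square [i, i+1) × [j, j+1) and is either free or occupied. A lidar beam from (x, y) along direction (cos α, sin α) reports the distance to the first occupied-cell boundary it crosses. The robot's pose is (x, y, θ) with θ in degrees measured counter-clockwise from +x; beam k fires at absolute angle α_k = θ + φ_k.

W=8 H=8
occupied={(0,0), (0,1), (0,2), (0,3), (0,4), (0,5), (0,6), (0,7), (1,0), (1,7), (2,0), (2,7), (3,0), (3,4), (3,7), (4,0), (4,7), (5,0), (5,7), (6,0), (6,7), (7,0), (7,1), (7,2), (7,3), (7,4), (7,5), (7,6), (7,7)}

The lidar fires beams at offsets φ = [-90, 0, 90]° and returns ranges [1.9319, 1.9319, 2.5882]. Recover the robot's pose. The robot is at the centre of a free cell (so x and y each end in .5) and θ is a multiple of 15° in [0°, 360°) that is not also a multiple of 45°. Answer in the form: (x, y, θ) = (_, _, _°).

Enumerate (i+0.5, j+0.5, θ) over the 35 free cells and 16 admissible headings. For each, cast all 3 beams and compare to the given ranges.
  (5.5, 4.5, 120°): beam 1 = 1.7321 ≠ 1.9319 ✗
  (1.5, 4.5, 15°): beam 1 = 3.6235 ≠ 1.9319 ✗
  (2.5, 1.5, 285°): beam 1 = 1.5529 ≠ 1.9319 ✗
  (3.5, 2.5, 75°): beam 1 = 3.6235 ≠ 1.9319 ✗
  …
  (4.5, 6.5, 255°): r_1=1.9319, r_2=1.9319, r_3=2.5882 — all match ✓
No second candidate reproduces the full scan.

(x, y, θ) = (4.5, 6.5, 255°)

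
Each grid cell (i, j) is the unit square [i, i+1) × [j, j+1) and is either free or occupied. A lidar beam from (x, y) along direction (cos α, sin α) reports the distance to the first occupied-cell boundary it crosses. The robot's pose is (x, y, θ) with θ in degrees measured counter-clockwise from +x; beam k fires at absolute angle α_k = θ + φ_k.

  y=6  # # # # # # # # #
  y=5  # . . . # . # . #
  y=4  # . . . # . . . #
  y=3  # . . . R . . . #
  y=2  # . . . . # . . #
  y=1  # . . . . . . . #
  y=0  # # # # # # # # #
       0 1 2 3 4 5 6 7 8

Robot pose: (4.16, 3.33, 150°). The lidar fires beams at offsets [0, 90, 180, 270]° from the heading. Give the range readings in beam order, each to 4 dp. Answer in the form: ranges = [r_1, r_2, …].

ranges = [3.6489, 2.6905, 0.9699, 0.7736]

beam 1: φ=0°, α=150°
  cosα=-0.8660 sinα=0.5000 | (4,3) | tMaxX 0.1848 tMaxY 1.3400 | tΔX 1.1547 tΔY 2.0000
    t=0.1848 [x] (3,3)
    t=1.3395 [x] (2,3)
    t=1.3400 [y] (2,4)
    t=2.4942 [x] (1,4)
    t=3.3400 [y] (1,5)
    t=3.6489 [x] (0,5) — stop
  → r_1 = 3.6489
beam 2: φ=90°, α=240°
  cosα=-0.5000 sinα=-0.8660 | (4,3) | tMaxX 0.3200 tMaxY 0.3811 | tΔX 2.0000 tΔY 1.1547
    t=0.3200 [x] (3,3)
    t=0.3811 [y] (3,2)
    t=1.5358 [y] (3,1)
    t=2.3200 [x] (2,1)
    t=2.6905 [y] (2,0) — stop
  → r_2 = 2.6905
beam 3: φ=180°, α=330°
  cosα=0.8660 sinα=-0.5000 | (4,3) | tMaxX 0.9699 tMaxY 0.6600 | tΔX 1.1547 tΔY 2.0000
    t=0.6600 [y] (4,2)
    t=0.9699 [x] (5,2) — stop
  → r_3 = 0.9699
beam 4: φ=270°, α=60°
  cosα=0.5000 sinα=0.8660 | (4,3) | tMaxX 1.6800 tMaxY 0.7736 | tΔX 2.0000 tΔY 1.1547
    t=0.7736 [y] (4,4) — stop
  → r_4 = 0.7736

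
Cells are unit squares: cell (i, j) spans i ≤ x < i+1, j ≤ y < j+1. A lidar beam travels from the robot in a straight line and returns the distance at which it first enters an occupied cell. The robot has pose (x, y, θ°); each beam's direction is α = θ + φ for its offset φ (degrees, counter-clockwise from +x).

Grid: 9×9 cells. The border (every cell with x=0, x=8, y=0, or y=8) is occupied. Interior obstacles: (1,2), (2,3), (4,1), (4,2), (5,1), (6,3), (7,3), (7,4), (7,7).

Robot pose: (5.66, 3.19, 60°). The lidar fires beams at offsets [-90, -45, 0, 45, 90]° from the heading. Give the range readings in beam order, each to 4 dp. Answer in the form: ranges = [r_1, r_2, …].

beam 1: φ=-90°, α=330°
  direction (0.8660, -0.5000); cell (5,3); t to first gridline: x 0.3926, y 0.3800 (then +1.1547 / +2.0000)
    (5,2) via y @ 0.3800
    (6,2) via x @ 0.3926
    (7,2) via x @ 1.5473
    (7,1) via y @ 2.3800
    (8,1) via x @ 2.7020  # hit
  → r_1 = 2.7020
beam 2: φ=-45°, α=15°
  direction (0.9659, 0.2588); cell (5,3); t to first gridline: x 0.3520, y 3.1296 (then +1.0353 / +3.8637)
    (6,3) via x @ 0.3520  # hit
  → r_2 = 0.3520
beam 3: φ=0°, α=60°
  direction (0.5000, 0.8660); cell (5,3); t to first gridline: x 0.6800, y 0.9353 (then +2.0000 / +1.1547)
    (6,3) via x @ 0.6800  # hit
  → r_3 = 0.6800
beam 4: φ=45°, α=105°
  direction (-0.2588, 0.9659); cell (5,3); t to first gridline: x 2.5500, y 0.8386 (then +3.8637 / +1.0353)
    (5,4) via y @ 0.8386
    (5,5) via y @ 1.8738
    (4,5) via x @ 2.5500
    (4,6) via y @ 2.9091
    (4,7) via y @ 3.9444
    (4,8) via y @ 4.9797  # hit
  → r_4 = 4.9797
beam 5: φ=90°, α=150°
  direction (-0.8660, 0.5000); cell (5,3); t to first gridline: x 0.7621, y 1.6200 (then +1.1547 / +2.0000)
    (4,3) via x @ 0.7621
    (4,4) via y @ 1.6200
    (3,4) via x @ 1.9168
    (2,4) via x @ 3.0715
    (2,5) via y @ 3.6200
    (1,5) via x @ 4.2262
    (0,5) via x @ 5.3809  # hit
  → r_5 = 5.3809

ranges = [2.7020, 0.3520, 0.6800, 4.9797, 5.3809]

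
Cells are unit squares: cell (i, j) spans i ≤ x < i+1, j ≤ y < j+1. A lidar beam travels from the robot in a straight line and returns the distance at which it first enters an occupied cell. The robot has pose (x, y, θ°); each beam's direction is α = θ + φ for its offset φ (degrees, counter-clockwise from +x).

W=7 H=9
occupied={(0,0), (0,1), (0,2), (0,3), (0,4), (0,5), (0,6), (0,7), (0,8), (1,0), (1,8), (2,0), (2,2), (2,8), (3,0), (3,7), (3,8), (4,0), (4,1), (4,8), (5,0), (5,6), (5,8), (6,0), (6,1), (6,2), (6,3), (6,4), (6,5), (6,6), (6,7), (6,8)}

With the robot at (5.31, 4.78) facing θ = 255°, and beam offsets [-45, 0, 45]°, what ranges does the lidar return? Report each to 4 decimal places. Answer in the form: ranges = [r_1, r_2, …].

beam 1: φ=-45°, α=210°
  d=(-0.8660,-0.5000)  start (5,4)  tX=0.3580 tY=1.5600  stride 1/|dx|=1.1547 1/|dy|=2.0000
    cross x-line → (4,4), t=0.3580
    cross x-line → (3,4), t=1.5127
    cross y-line → (3,3), t=1.5600
    cross x-line → (2,3), t=2.6674
    cross y-line → (2,2), t=3.5600 (wall)
  → r_1 = 3.5600
beam 2: φ=0°, α=255°
  d=(-0.2588,-0.9659)  start (5,4)  tX=1.1977 tY=0.8075  stride 1/|dx|=3.8637 1/|dy|=1.0353
    cross y-line → (5,3), t=0.8075
    cross x-line → (4,3), t=1.1977
    cross y-line → (4,2), t=1.8428
    cross y-line → (4,1), t=2.8781 (wall)
  → r_2 = 2.8781
beam 3: φ=45°, α=300°
  d=(0.5000,-0.8660)  start (5,4)  tX=1.3800 tY=0.9007  stride 1/|dx|=2.0000 1/|dy|=1.1547
    cross y-line → (5,3), t=0.9007
    cross x-line → (6,3), t=1.3800 (wall)
  → r_3 = 1.3800

ranges = [3.5600, 2.8781, 1.3800]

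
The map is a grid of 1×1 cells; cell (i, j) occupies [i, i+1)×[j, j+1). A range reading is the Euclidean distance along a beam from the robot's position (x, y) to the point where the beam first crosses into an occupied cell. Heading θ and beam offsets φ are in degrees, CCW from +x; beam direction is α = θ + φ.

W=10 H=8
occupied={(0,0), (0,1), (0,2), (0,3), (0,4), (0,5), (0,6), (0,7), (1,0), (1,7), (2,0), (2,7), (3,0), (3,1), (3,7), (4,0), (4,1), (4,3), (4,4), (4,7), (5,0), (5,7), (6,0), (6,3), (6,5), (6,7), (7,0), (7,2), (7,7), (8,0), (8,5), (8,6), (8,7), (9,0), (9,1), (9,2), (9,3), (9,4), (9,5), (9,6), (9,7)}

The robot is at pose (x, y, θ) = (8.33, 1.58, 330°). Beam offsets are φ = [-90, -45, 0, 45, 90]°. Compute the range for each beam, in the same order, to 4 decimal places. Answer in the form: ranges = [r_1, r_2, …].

beam 1: φ=-90°, α=240°
  dir = (cos 240°, sin 240°) = (-0.5000, -0.8660); from cell (8,1)
  next x-line at t=0.6600, next y-line at t=0.6697; Δt_x=2.0000, Δt_y=1.1547
    x: enter (7,1) at t=0.6600
    y: enter (7,0) at t=0.6697 ← occupied
  → r_1 = 0.6697
beam 2: φ=-45°, α=285°
  dir = (cos 285°, sin 285°) = (0.2588, -0.9659); from cell (8,1)
  next x-line at t=2.5887, next y-line at t=0.6005; Δt_x=3.8637, Δt_y=1.0353
    y: enter (8,0) at t=0.6005 ← occupied
  → r_2 = 0.6005
beam 3: φ=0°, α=330°
  dir = (cos 330°, sin 330°) = (0.8660, -0.5000); from cell (8,1)
  next x-line at t=0.7736, next y-line at t=1.1600; Δt_x=1.1547, Δt_y=2.0000
    x: enter (9,1) at t=0.7736 ← occupied
  → r_3 = 0.7736
beam 4: φ=45°, α=15°
  dir = (cos 15°, sin 15°) = (0.9659, 0.2588); from cell (8,1)
  next x-line at t=0.6936, next y-line at t=1.6228; Δt_x=1.0353, Δt_y=3.8637
    x: enter (9,1) at t=0.6936 ← occupied
  → r_4 = 0.6936
beam 5: φ=90°, α=60°
  dir = (cos 60°, sin 60°) = (0.5000, 0.8660); from cell (8,1)
  next x-line at t=1.3400, next y-line at t=0.4850; Δt_x=2.0000, Δt_y=1.1547
    y: enter (8,2) at t=0.4850
    x: enter (9,2) at t=1.3400 ← occupied
  → r_5 = 1.3400

ranges = [0.6697, 0.6005, 0.7736, 0.6936, 1.3400]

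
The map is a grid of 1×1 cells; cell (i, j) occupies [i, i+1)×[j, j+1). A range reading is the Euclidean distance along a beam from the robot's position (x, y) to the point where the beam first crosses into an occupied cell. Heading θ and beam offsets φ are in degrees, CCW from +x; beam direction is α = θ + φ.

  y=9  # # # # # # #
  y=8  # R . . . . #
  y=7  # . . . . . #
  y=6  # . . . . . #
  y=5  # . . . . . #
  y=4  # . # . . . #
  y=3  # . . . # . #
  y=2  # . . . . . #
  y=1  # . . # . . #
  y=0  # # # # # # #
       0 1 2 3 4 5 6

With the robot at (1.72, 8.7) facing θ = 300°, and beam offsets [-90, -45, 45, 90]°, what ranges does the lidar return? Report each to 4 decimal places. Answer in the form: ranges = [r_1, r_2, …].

ranges = [0.8314, 2.7819, 4.4310, 0.6000]

beam 1: φ=-90°, α=210°
  direction (-0.8660, -0.5000); cell (1,8); t to first gridline: x 0.8314, y 1.4000 (then +1.1547 / +2.0000)
    (0,8) via x @ 0.8314  # hit
  → r_1 = 0.8314
beam 2: φ=-45°, α=255°
  direction (-0.2588, -0.9659); cell (1,8); t to first gridline: x 2.7819, y 0.7247 (then +3.8637 / +1.0353)
    (1,7) via y @ 0.7247
    (1,6) via y @ 1.7600
    (0,6) via x @ 2.7819  # hit
  → r_2 = 2.7819
beam 3: φ=45°, α=345°
  direction (0.9659, -0.2588); cell (1,8); t to first gridline: x 0.2899, y 2.7046 (then +1.0353 / +3.8637)
    (2,8) via x @ 0.2899
    (3,8) via x @ 1.3252
    (4,8) via x @ 2.3604
    (4,7) via y @ 2.7046
    (5,7) via x @ 3.3957
    (6,7) via x @ 4.4310  # hit
  → r_3 = 4.4310
beam 4: φ=90°, α=30°
  direction (0.8660, 0.5000); cell (1,8); t to first gridline: x 0.3233, y 0.6000 (then +1.1547 / +2.0000)
    (2,8) via x @ 0.3233
    (2,9) via y @ 0.6000  # hit
  → r_4 = 0.6000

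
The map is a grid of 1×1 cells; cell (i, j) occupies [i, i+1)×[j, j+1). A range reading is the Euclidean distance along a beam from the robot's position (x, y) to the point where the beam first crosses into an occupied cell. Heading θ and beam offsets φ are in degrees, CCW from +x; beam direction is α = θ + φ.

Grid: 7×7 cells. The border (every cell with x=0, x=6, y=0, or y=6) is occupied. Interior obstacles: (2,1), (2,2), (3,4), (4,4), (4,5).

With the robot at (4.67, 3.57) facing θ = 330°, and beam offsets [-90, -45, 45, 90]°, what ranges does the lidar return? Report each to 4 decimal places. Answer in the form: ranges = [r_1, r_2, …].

ranges = [2.9676, 2.6607, 1.3769, 0.4965]

beam 1: φ=-90°, α=240°
  direction (-0.5000, -0.8660); cell (4,3); t to first gridline: x 1.3400, y 0.6582 (then +2.0000 / +1.1547)
    (4,2) via y @ 0.6582
    (3,2) via x @ 1.3400
    (3,1) via y @ 1.8129
    (3,0) via y @ 2.9676  # hit
  → r_1 = 2.9676
beam 2: φ=-45°, α=285°
  direction (0.2588, -0.9659); cell (4,3); t to first gridline: x 1.2750, y 0.5901 (then +3.8637 / +1.0353)
    (4,2) via y @ 0.5901
    (5,2) via x @ 1.2750
    (5,1) via y @ 1.6254
    (5,0) via y @ 2.6607  # hit
  → r_2 = 2.6607
beam 3: φ=45°, α=15°
  direction (0.9659, 0.2588); cell (4,3); t to first gridline: x 0.3416, y 1.6614 (then +1.0353 / +3.8637)
    (5,3) via x @ 0.3416
    (6,3) via x @ 1.3769  # hit
  → r_3 = 1.3769
beam 4: φ=90°, α=60°
  direction (0.5000, 0.8660); cell (4,3); t to first gridline: x 0.6600, y 0.4965 (then +2.0000 / +1.1547)
    (4,4) via y @ 0.4965  # hit
  → r_4 = 0.4965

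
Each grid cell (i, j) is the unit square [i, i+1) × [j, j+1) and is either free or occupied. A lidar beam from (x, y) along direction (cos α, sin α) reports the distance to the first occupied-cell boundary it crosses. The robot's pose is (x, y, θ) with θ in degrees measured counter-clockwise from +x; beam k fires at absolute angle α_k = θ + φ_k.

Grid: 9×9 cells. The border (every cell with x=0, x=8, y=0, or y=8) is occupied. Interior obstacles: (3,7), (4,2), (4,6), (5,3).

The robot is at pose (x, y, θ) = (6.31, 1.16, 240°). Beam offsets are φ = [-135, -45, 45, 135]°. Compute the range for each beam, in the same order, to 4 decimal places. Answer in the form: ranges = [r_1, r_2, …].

beam 1: φ=-135°, α=105°
  cosα=-0.2588 sinα=0.9659 | (6,1) | tMaxX 1.1977 tMaxY 0.8696 | tΔX 3.8637 tΔY 1.0353
    t=0.8696 [y] (6,2)
    t=1.1977 [x] (5,2)
    t=1.9049 [y] (5,3) — stop
  → r_1 = 1.9049
beam 2: φ=-45°, α=195°
  cosα=-0.9659 sinα=-0.2588 | (6,1) | tMaxX 0.3209 tMaxY 0.6182 | tΔX 1.0353 tΔY 3.8637
    t=0.3209 [x] (5,1)
    t=0.6182 [y] (5,0) — stop
  → r_2 = 0.6182
beam 3: φ=45°, α=285°
  cosα=0.2588 sinα=-0.9659 | (6,1) | tMaxX 2.6660 tMaxY 0.1656 | tΔX 3.8637 tΔY 1.0353
    t=0.1656 [y] (6,0) — stop
  → r_3 = 0.1656
beam 4: φ=135°, α=15°
  cosα=0.9659 sinα=0.2588 | (6,1) | tMaxX 0.7143 tMaxY 3.2455 | tΔX 1.0353 tΔY 3.8637
    t=0.7143 [x] (7,1)
    t=1.7496 [x] (8,1) — stop
  → r_4 = 1.7496

ranges = [1.9049, 0.6182, 0.1656, 1.7496]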